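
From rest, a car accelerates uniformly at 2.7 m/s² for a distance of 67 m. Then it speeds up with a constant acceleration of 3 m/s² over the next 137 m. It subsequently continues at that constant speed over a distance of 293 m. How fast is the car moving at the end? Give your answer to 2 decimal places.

34.41 m/s

Phase 1 (accelerating): v₀ = 0 m/s, a = 2.7 m/s².
v² = v₀² + 2aΔx = 0² + 2·2.7·67 = 362 → v = 19.0 m/s
t = (v − v₀)/a = (19.0 − 0)/2.7 = 7.04 s

Phase 2 (accelerating): v₀ = 19.0 m/s, a = 3 m/s².
v² = v₀² + 2aΔx = 19.0² + 2·3·137 = 1180 → v = 34.4 m/s
t = (v − v₀)/a = (34.4 − 19.0)/3 = 5.13 s

Phase 3 (constant speed): v₀ = 34.4 m/s, a = 0 m/s².
Constant speed: t = d/v = 293/34.4 = 8.52 s
Final speed = 34.4 m/s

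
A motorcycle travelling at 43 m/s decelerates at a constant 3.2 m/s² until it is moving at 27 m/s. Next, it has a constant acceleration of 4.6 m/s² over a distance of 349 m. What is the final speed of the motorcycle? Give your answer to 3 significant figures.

Phase 1 (decelerating): v₀ = 43.0 m/s, a = -3.2 m/s².
v = v₀ + at → t = (27 − 43.0) / -3.2 = 5.00 s
v² = v₀² + 2aΔx → Δx = (27² − 43.0²)/(2·-3.2) = 175 m

Phase 2 (accelerating): v₀ = 27.0 m/s, a = 4.6 m/s².
v² = v₀² + 2aΔx = 27.0² + 2·4.6·349 = 3940 → v = 62.8 m/s
t = (v − v₀)/a = (62.8 − 27.0)/4.6 = 7.78 s
Final speed = 62.8 m/s

62.8 m/s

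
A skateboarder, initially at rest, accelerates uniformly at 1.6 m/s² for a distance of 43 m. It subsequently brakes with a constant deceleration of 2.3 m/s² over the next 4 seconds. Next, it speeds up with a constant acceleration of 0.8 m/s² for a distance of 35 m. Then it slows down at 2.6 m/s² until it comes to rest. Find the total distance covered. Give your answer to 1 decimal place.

Phase 1 (accelerating): v₀ = 0 m/s, a = 1.6 m/s².
v² = v₀² + 2aΔx = 0² + 2·1.6·43 = 138 → v = 11.7 m/s
t = (v − v₀)/a = (11.7 − 0)/1.6 = 7.33 s

Phase 2 (decelerating): v₀ = 11.7 m/s, a = -2.3 m/s².
v = v₀ + at = 11.7 + (-2.3)(4) = 2.53 m/s
Δx = v₀t + ½at² = 11.7·4 + 0.5·-2.3·4² = 28.5 m

Phase 3 (accelerating): v₀ = 2.53 m/s, a = 0.8 m/s².
v² = v₀² + 2aΔx = 2.53² + 2·0.8·35 = 62.4 → v = 7.90 m/s
t = (v − v₀)/a = (7.90 − 2.53)/0.8 = 6.71 s

Phase 4 (decelerating): v₀ = 7.90 m/s, a = -2.6 m/s².
v = v₀ + at → t = (0 − 7.90) / -2.6 = 3.04 s
v² = v₀² + 2aΔx → Δx = (0² − 7.90²)/(2·-2.6) = 12.0 m
Total distance = 43.0 + 28.5 + 35.0 + 12.0 = 119 m

118.5 m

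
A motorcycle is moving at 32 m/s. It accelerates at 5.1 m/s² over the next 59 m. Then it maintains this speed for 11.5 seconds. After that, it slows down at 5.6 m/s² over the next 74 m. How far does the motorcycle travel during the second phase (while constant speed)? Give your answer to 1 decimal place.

463.7 m

Phase 1 (accelerating): v₀ = 32.0 m/s, a = 5.1 m/s².
v² = v₀² + 2aΔx = 32.0² + 2·5.1·59 = 1630 → v = 40.3 m/s
t = (v − v₀)/a = (40.3 − 32.0)/5.1 = 1.63 s

Phase 2 (constant speed): v₀ = 40.3 m/s, a = 0 m/s².
v = v₀ + at = 40.3 + (0)(11.5) = 40.3 m/s
Δx = v₀t + ½at² = 40.3·11.5 + 0.5·0·11.5² = 464 m
Distance in phase 2 = 464 m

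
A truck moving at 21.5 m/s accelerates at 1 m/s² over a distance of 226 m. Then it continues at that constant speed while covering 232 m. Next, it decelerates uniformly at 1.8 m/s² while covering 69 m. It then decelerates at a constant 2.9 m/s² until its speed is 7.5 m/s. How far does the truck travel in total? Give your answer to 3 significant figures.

Phase 1 (accelerating): v₀ = 21.5 m/s, a = 1 m/s².
v² = v₀² + 2aΔx = 21.5² + 2·1·226 = 914 → v = 30.2 m/s
t = (v − v₀)/a = (30.2 − 21.5)/1 = 8.74 s

Phase 2 (constant speed): v₀ = 30.2 m/s, a = 0 m/s².
Constant speed: t = d/v = 232/30.2 = 7.67 s

Phase 3 (decelerating): v₀ = 30.2 m/s, a = -1.8 m/s².
v² = v₀² + 2aΔx = 30.2² + 2·-1.8·69 = 666 → v = 25.8 m/s
t = (v − v₀)/a = (25.8 − 30.2)/-1.8 = 2.46 s

Phase 4 (decelerating): v₀ = 25.8 m/s, a = -2.9 m/s².
v = v₀ + at → t = (7.5 − 25.8) / -2.9 = 6.31 s
v² = v₀² + 2aΔx → Δx = (7.5² − 25.8²)/(2·-2.9) = 105 m
Total distance = 226 + 232 + 69.0 + 105 = 632 m

632 m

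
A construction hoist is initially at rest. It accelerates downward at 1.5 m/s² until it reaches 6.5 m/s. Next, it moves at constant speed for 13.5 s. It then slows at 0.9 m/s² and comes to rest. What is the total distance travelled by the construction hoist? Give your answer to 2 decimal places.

125.31 m

Phase 1 (accelerating): v₀ = 0 m/s, a = 1.5 m/s².
v = v₀ + at → t = (6.5 − 0) / 1.5 = 4.33 s
v² = v₀² + 2aΔx → Δx = (6.5² − 0²)/(2·1.5) = 14.1 m

Phase 2 (constant speed): v₀ = 6.50 m/s, a = 0 m/s².
v = v₀ + at = 6.50 + (0)(13.5) = 6.50 m/s
Δx = v₀t + ½at² = 6.50·13.5 + 0.5·0·13.5² = 87.8 m

Phase 3 (decelerating): v₀ = 6.50 m/s, a = -0.9 m/s².
v = v₀ + at → t = (0 − 6.50) / -0.9 = 7.22 s
v² = v₀² + 2aΔx → Δx = (0² − 6.50²)/(2·-0.9) = 23.5 m
Total distance = 14.1 + 87.8 + 23.5 = 125 m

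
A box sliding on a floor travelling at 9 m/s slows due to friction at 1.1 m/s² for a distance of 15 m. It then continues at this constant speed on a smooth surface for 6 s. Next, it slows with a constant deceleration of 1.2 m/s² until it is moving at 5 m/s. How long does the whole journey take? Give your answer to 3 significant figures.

Phase 1 (decelerating): v₀ = 9.00 m/s, a = -1.1 m/s².
v² = v₀² + 2aΔx = 9.00² + 2·-1.1·15 = 48.0 → v = 6.93 m/s
t = (v − v₀)/a = (6.93 − 9.00)/-1.1 = 1.88 s

Phase 2 (constant speed): v₀ = 6.93 m/s, a = 0 m/s².
v = v₀ + at = 6.93 + (0)(6) = 6.93 m/s
Δx = v₀t + ½at² = 6.93·6 + 0.5·0·6² = 41.6 m

Phase 3 (decelerating): v₀ = 6.93 m/s, a = -1.2 m/s².
v = v₀ + at → t = (5 − 6.93) / -1.2 = 1.61 s
v² = v₀² + 2aΔx → Δx = (5² − 6.93²)/(2·-1.2) = 9.58 m
Total time = 1.88 + 6.00 + 1.61 = 9.49 s

9.49 s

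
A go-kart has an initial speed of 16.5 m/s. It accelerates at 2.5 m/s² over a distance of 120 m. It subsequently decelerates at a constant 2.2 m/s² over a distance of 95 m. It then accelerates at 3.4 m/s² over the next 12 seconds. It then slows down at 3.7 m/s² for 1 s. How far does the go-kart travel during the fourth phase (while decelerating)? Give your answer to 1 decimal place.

Phase 1 (accelerating): v₀ = 16.5 m/s, a = 2.5 m/s².
v² = v₀² + 2aΔx = 16.5² + 2·2.5·120 = 872 → v = 29.5 m/s
t = (v − v₀)/a = (29.5 − 16.5)/2.5 = 5.21 s

Phase 2 (decelerating): v₀ = 29.5 m/s, a = -2.2 m/s².
v² = v₀² + 2aΔx = 29.5² + 2·-2.2·95 = 454 → v = 21.3 m/s
t = (v − v₀)/a = (21.3 − 29.5)/-2.2 = 3.74 s

Phase 3 (accelerating): v₀ = 21.3 m/s, a = 3.4 m/s².
v = v₀ + at = 21.3 + (3.4)(12) = 62.1 m/s
Δx = v₀t + ½at² = 21.3·12 + 0.5·3.4·12² = 501 m

Phase 4 (decelerating): v₀ = 62.1 m/s, a = -3.7 m/s².
v = v₀ + at = 62.1 + (-3.7)(1) = 58.4 m/s
Δx = v₀t + ½at² = 62.1·1 + 0.5·-3.7·1² = 60.3 m
Distance in phase 4 = 60.3 m

60.3 m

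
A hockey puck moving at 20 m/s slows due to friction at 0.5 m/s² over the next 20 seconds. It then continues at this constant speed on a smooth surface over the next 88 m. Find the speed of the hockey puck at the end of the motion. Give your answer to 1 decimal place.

Phase 1 (decelerating): v₀ = 20.0 m/s, a = -0.5 m/s².
v = v₀ + at = 20.0 + (-0.5)(20) = 10.0 m/s
Δx = v₀t + ½at² = 20.0·20 + 0.5·-0.5·20² = 300 m

Phase 2 (constant speed): v₀ = 10.0 m/s, a = 0 m/s².
Constant speed: t = d/v = 88/10.0 = 8.80 s
Final speed = 10.0 m/s

10.0 m/s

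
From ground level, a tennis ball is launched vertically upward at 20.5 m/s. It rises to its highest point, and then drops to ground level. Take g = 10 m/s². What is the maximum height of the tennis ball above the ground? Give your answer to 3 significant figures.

Phase 1 (rising): v₀ = 20.5 m/s, a = -10 m/s².
v = v₀ + at → t = (0 − 20.5) / -10 = 2.05 s
v² = v₀² + 2aΔx → Δx = (0² − 20.5²)/(2·-10) = 21.0 m
Maximum height = 21.0 m

21.0 m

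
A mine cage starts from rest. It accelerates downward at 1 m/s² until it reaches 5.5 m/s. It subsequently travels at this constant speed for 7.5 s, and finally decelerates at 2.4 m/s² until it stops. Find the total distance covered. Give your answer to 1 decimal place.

Phase 1 (accelerating): v₀ = 0 m/s, a = 1 m/s².
v = v₀ + at → t = (5.5 − 0) / 1 = 5.50 s
v² = v₀² + 2aΔx → Δx = (5.5² − 0²)/(2·1) = 15.1 m

Phase 2 (constant speed): v₀ = 5.50 m/s, a = 0 m/s².
v = v₀ + at = 5.50 + (0)(7.5) = 5.50 m/s
Δx = v₀t + ½at² = 5.50·7.5 + 0.5·0·7.5² = 41.2 m

Phase 3 (decelerating): v₀ = 5.50 m/s, a = -2.4 m/s².
v = v₀ + at → t = (0 − 5.50) / -2.4 = 2.29 s
v² = v₀² + 2aΔx → Δx = (0² − 5.50²)/(2·-2.4) = 6.30 m
Total distance = 15.1 + 41.2 + 6.30 = 62.7 m

62.7 m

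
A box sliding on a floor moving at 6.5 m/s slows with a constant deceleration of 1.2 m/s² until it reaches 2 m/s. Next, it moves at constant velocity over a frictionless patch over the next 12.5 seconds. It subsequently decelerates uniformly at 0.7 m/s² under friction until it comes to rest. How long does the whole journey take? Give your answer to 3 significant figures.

Phase 1 (decelerating): v₀ = 6.50 m/s, a = -1.2 m/s².
v = v₀ + at → t = (2 − 6.50) / -1.2 = 3.75 s
v² = v₀² + 2aΔx → Δx = (2² − 6.50²)/(2·-1.2) = 15.9 m

Phase 2 (constant speed): v₀ = 2.00 m/s, a = 0 m/s².
v = v₀ + at = 2.00 + (0)(12.5) = 2.00 m/s
Δx = v₀t + ½at² = 2.00·12.5 + 0.5·0·12.5² = 25.0 m

Phase 3 (decelerating): v₀ = 2.00 m/s, a = -0.7 m/s².
v = v₀ + at → t = (0 − 2.00) / -0.7 = 2.86 s
v² = v₀² + 2aΔx → Δx = (0² − 2.00²)/(2·-0.7) = 2.86 m
Total time = 3.75 + 12.5 + 2.86 = 19.1 s

19.1 s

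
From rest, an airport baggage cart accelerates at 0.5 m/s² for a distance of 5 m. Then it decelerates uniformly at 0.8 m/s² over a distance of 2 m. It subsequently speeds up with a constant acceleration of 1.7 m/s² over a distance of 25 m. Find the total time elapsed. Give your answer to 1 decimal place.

10.3 s

Phase 1 (accelerating): v₀ = 0 m/s, a = 0.5 m/s².
v² = v₀² + 2aΔx = 0² + 2·0.5·5 = 5.00 → v = 2.24 m/s
t = (v − v₀)/a = (2.24 − 0)/0.5 = 4.47 s

Phase 2 (decelerating): v₀ = 2.24 m/s, a = -0.8 m/s².
v² = v₀² + 2aΔx = 2.24² + 2·-0.8·2 = 1.80 → v = 1.34 m/s
t = (v − v₀)/a = (1.34 − 2.24)/-0.8 = 1.12 s

Phase 3 (accelerating): v₀ = 1.34 m/s, a = 1.7 m/s².
v² = v₀² + 2aΔx = 1.34² + 2·1.7·25 = 86.8 → v = 9.32 m/s
t = (v − v₀)/a = (9.32 − 1.34)/1.7 = 4.69 s
Total time = 4.47 + 1.12 + 4.69 = 10.3 s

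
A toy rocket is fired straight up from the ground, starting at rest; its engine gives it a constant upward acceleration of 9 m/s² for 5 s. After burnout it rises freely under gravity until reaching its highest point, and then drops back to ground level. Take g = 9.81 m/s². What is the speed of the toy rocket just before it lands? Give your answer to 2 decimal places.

Phase 1 (powered ascent): v₀ = 0 m/s, a = 9 m/s².
v = v₀ + at = 0 + (9)(5) = 45.0 m/s
Δx = v₀t + ½at² = 0·5 + 0.5·9·5² = 112 m

Phase 2 (coasting upward): v₀ = 45.0 m/s, a = -9.81 m/s².
v = v₀ + at → t = (0 − 45.0) / -9.81 = 4.59 s
v² = v₀² + 2aΔx → Δx = (0² − 45.0²)/(2·-9.81) = 103 m

Phase 3 (free fall): v₀ = 0 m/s, a = -9.81 m/s².
Falls 216 m from rest: t = √(2·216/9.81) = 6.63 s; v = g·t = 65.1 m/s.
Impact speed = 65.1 m/s

65.06 m/s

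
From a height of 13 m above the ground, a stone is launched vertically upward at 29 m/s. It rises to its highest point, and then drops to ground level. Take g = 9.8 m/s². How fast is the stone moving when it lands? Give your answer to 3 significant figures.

Phase 1 (rising): v₀ = 29.0 m/s, a = -9.8 m/s².
v = v₀ + at → t = (0 − 29.0) / -9.8 = 2.96 s
v² = v₀² + 2aΔx → Δx = (0² − 29.0²)/(2·-9.8) = 42.9 m

Phase 2 (falling): v₀ = 0 m/s, a = -9.8 m/s².
Falls 55.9 m from rest: t = √(2·55.9/9.8) = 3.38 s; v = g·t = 33.1 m/s.
Final speed = 33.1 m/s

33.1 m/s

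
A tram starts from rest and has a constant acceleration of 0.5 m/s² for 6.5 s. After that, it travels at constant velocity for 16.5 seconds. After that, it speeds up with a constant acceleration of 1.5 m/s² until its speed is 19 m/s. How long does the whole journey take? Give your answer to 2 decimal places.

33.50 s

Phase 1 (accelerating): v₀ = 0 m/s, a = 0.5 m/s².
v = v₀ + at = 0 + (0.5)(6.5) = 3.25 m/s
Δx = v₀t + ½at² = 0·6.5 + 0.5·0.5·6.5² = 10.6 m

Phase 2 (constant speed): v₀ = 3.25 m/s, a = 0 m/s².
v = v₀ + at = 3.25 + (0)(16.5) = 3.25 m/s
Δx = v₀t + ½at² = 3.25·16.5 + 0.5·0·16.5² = 53.6 m

Phase 3 (accelerating): v₀ = 3.25 m/s, a = 1.5 m/s².
v = v₀ + at → t = (19 − 3.25) / 1.5 = 10.5 s
v² = v₀² + 2aΔx → Δx = (19² − 3.25²)/(2·1.5) = 117 m
Total time = 6.50 + 16.5 + 10.5 = 33.5 s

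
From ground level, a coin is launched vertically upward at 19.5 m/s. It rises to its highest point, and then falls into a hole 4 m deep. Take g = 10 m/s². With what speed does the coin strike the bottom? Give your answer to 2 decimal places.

21.45 m/s

Phase 1 (rising): v₀ = 19.5 m/s, a = -10 m/s².
v = v₀ + at → t = (0 − 19.5) / -10 = 1.95 s
v² = v₀² + 2aΔx → Δx = (0² − 19.5²)/(2·-10) = 19.0 m

Phase 2 (falling): v₀ = 0 m/s, a = -10 m/s².
Falls 23.0 m from rest: t = √(2·23.0/10) = 2.15 s; v = g·t = 21.5 m/s.
Final speed = 21.5 m/s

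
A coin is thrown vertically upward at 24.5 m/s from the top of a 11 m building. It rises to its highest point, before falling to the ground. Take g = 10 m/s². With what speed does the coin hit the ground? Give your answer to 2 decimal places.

Phase 1 (rising): v₀ = 24.5 m/s, a = -10 m/s².
v = v₀ + at → t = (0 − 24.5) / -10 = 2.45 s
v² = v₀² + 2aΔx → Δx = (0² − 24.5²)/(2·-10) = 30.0 m

Phase 2 (falling): v₀ = 0 m/s, a = -10 m/s².
Falls 41.0 m from rest: t = √(2·41.0/10) = 2.86 s; v = g·t = 28.6 m/s.
Final speed = 28.6 m/s

28.64 m/s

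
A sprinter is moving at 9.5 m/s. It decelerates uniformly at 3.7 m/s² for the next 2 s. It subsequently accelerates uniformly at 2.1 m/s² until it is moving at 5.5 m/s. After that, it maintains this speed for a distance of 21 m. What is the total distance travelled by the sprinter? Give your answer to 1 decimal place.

Phase 1 (decelerating): v₀ = 9.50 m/s, a = -3.7 m/s².
v = v₀ + at = 9.50 + (-3.7)(2) = 2.10 m/s
Δx = v₀t + ½at² = 9.50·2 + 0.5·-3.7·2² = 11.6 m

Phase 2 (accelerating): v₀ = 2.10 m/s, a = 2.1 m/s².
v = v₀ + at → t = (5.5 − 2.10) / 2.1 = 1.62 s
v² = v₀² + 2aΔx → Δx = (5.5² − 2.10²)/(2·2.1) = 6.15 m

Phase 3 (constant speed): v₀ = 5.50 m/s, a = 0 m/s².
Constant speed: t = d/v = 21/5.50 = 3.82 s
Total distance = 11.6 + 6.15 + 21.0 = 38.8 m

38.8 m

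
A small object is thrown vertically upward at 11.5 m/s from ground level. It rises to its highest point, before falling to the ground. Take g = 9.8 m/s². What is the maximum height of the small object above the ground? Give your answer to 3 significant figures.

Phase 1 (rising): v₀ = 11.5 m/s, a = -9.8 m/s².
v = v₀ + at → t = (0 − 11.5) / -9.8 = 1.17 s
v² = v₀² + 2aΔx → Δx = (0² − 11.5²)/(2·-9.8) = 6.75 m
Maximum height = 6.75 m

6.75 m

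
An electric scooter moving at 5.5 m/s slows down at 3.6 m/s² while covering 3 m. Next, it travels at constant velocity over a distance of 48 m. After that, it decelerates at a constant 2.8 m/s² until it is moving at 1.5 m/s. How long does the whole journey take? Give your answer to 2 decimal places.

17.55 s

Phase 1 (decelerating): v₀ = 5.50 m/s, a = -3.6 m/s².
v² = v₀² + 2aΔx = 5.50² + 2·-3.6·3 = 8.65 → v = 2.94 m/s
t = (v − v₀)/a = (2.94 − 5.50)/-3.6 = 0.711 s

Phase 2 (constant speed): v₀ = 2.94 m/s, a = 0 m/s².
Constant speed: t = d/v = 48/2.94 = 16.3 s

Phase 3 (decelerating): v₀ = 2.94 m/s, a = -2.8 m/s².
v = v₀ + at → t = (1.5 − 2.94) / -2.8 = 0.515 s
v² = v₀² + 2aΔx → Δx = (1.5² − 2.94²)/(2·-2.8) = 1.14 m
Total time = 0.711 + 16.3 + 0.515 = 17.5 s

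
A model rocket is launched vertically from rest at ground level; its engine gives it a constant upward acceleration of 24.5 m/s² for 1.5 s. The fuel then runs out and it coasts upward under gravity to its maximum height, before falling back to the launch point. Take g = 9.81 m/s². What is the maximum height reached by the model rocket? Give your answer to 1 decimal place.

Phase 1 (powered ascent): v₀ = 0 m/s, a = 24.5 m/s².
v = v₀ + at = 0 + (24.5)(1.5) = 36.8 m/s
Δx = v₀t + ½at² = 0·1.5 + 0.5·24.5·1.5² = 27.6 m

Phase 2 (coasting upward): v₀ = 36.8 m/s, a = -9.81 m/s².
v = v₀ + at → t = (0 − 36.8) / -9.81 = 3.75 s
v² = v₀² + 2aΔx → Δx = (0² − 36.8²)/(2·-9.81) = 68.8 m
Maximum height = 27.6 + 68.8 = 96.4 m

96.4 m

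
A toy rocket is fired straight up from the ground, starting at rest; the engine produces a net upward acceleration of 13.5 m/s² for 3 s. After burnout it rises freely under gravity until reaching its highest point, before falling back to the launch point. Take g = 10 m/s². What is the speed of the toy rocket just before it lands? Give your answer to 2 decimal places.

Phase 1 (powered ascent): v₀ = 0 m/s, a = 13.5 m/s².
v = v₀ + at = 0 + (13.5)(3) = 40.5 m/s
Δx = v₀t + ½at² = 0·3 + 0.5·13.5·3² = 60.8 m

Phase 2 (coasting upward): v₀ = 40.5 m/s, a = -10 m/s².
v = v₀ + at → t = (0 − 40.5) / -10 = 4.05 s
v² = v₀² + 2aΔx → Δx = (0² − 40.5²)/(2·-10) = 82.0 m

Phase 3 (free fall): v₀ = 0 m/s, a = -10 m/s².
Falls 143 m from rest: t = √(2·143/10) = 5.34 s; v = g·t = 53.4 m/s.
Impact speed = 53.4 m/s

53.43 m/s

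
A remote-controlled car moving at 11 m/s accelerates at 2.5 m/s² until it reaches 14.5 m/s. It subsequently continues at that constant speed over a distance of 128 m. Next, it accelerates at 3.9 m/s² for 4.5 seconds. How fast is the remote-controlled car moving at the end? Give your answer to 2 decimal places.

Phase 1 (accelerating): v₀ = 11.0 m/s, a = 2.5 m/s².
v = v₀ + at → t = (14.5 − 11.0) / 2.5 = 1.40 s
v² = v₀² + 2aΔx → Δx = (14.5² − 11.0²)/(2·2.5) = 17.9 m

Phase 2 (constant speed): v₀ = 14.5 m/s, a = 0 m/s².
Constant speed: t = d/v = 128/14.5 = 8.83 s

Phase 3 (accelerating): v₀ = 14.5 m/s, a = 3.9 m/s².
v = v₀ + at = 14.5 + (3.9)(4.5) = 32.0 m/s
Δx = v₀t + ½at² = 14.5·4.5 + 0.5·3.9·4.5² = 105 m
Final speed = 32.0 m/s

32.05 m/s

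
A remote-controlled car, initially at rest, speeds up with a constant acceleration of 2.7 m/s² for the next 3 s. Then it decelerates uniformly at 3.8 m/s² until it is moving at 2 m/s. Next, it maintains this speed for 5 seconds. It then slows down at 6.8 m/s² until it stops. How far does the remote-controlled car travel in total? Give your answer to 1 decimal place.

Phase 1 (accelerating): v₀ = 0 m/s, a = 2.7 m/s².
v = v₀ + at = 0 + (2.7)(3) = 8.10 m/s
Δx = v₀t + ½at² = 0·3 + 0.5·2.7·3² = 12.2 m

Phase 2 (decelerating): v₀ = 8.10 m/s, a = -3.8 m/s².
v = v₀ + at → t = (2 − 8.10) / -3.8 = 1.61 s
v² = v₀² + 2aΔx → Δx = (2² − 8.10²)/(2·-3.8) = 8.11 m

Phase 3 (constant speed): v₀ = 2.00 m/s, a = 0 m/s².
v = v₀ + at = 2.00 + (0)(5) = 2.00 m/s
Δx = v₀t + ½at² = 2.00·5 + 0.5·0·5² = 10.0 m

Phase 4 (decelerating): v₀ = 2.00 m/s, a = -6.8 m/s².
v = v₀ + at → t = (0 − 2.00) / -6.8 = 0.294 s
v² = v₀² + 2aΔx → Δx = (0² − 2.00²)/(2·-6.8) = 0.294 m
Total distance = 12.2 + 8.11 + 10.0 + 0.294 = 30.6 m

30.6 m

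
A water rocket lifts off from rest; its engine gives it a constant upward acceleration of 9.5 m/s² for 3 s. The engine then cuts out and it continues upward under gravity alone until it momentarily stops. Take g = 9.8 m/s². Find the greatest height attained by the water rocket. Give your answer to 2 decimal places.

84.19 m

Phase 1 (powered ascent): v₀ = 0 m/s, a = 9.5 m/s².
v = v₀ + at = 0 + (9.5)(3) = 28.5 m/s
Δx = v₀t + ½at² = 0·3 + 0.5·9.5·3² = 42.8 m

Phase 2 (coasting upward): v₀ = 28.5 m/s, a = -9.8 m/s².
v = v₀ + at → t = (0 − 28.5) / -9.8 = 2.91 s
v² = v₀² + 2aΔx → Δx = (0² − 28.5²)/(2·-9.8) = 41.4 m
Maximum height = 42.8 + 41.4 = 84.2 m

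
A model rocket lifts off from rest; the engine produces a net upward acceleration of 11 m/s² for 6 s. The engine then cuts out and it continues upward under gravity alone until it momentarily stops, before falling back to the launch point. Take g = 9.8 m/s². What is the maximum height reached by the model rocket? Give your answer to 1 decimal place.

420.2 m

Phase 1 (powered ascent): v₀ = 0 m/s, a = 11 m/s².
v = v₀ + at = 0 + (11)(6) = 66.0 m/s
Δx = v₀t + ½at² = 0·6 + 0.5·11·6² = 198 m

Phase 2 (coasting upward): v₀ = 66.0 m/s, a = -9.8 m/s².
v = v₀ + at → t = (0 − 66.0) / -9.8 = 6.73 s
v² = v₀² + 2aΔx → Δx = (0² − 66.0²)/(2·-9.8) = 222 m
Maximum height = 198 + 222 = 420 m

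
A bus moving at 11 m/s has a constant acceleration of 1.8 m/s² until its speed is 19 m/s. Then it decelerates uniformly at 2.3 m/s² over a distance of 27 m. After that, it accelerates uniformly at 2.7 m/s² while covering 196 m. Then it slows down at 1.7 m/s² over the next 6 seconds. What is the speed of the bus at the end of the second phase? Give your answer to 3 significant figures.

15.4 m/s

Phase 1 (accelerating): v₀ = 11.0 m/s, a = 1.8 m/s².
v = v₀ + at → t = (19 − 11.0) / 1.8 = 4.44 s
v² = v₀² + 2aΔx → Δx = (19² − 11.0²)/(2·1.8) = 66.7 m

Phase 2 (decelerating): v₀ = 19.0 m/s, a = -2.3 m/s².
v² = v₀² + 2aΔx = 19.0² + 2·-2.3·27 = 237 → v = 15.4 m/s
t = (v − v₀)/a = (15.4 − 19.0)/-2.3 = 1.57 s
Speed at end of phase 2 = 15.4 m/s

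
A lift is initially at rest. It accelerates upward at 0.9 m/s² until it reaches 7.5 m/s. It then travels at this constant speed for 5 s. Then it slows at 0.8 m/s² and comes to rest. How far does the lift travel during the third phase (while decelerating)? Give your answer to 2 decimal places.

Phase 1 (accelerating): v₀ = 0 m/s, a = 0.9 m/s².
v = v₀ + at → t = (7.5 − 0) / 0.9 = 8.33 s
v² = v₀² + 2aΔx → Δx = (7.5² − 0²)/(2·0.9) = 31.2 m

Phase 2 (constant speed): v₀ = 7.50 m/s, a = 0 m/s².
v = v₀ + at = 7.50 + (0)(5) = 7.50 m/s
Δx = v₀t + ½at² = 7.50·5 + 0.5·0·5² = 37.5 m

Phase 3 (decelerating): v₀ = 7.50 m/s, a = -0.8 m/s².
v = v₀ + at → t = (0 − 7.50) / -0.8 = 9.38 s
v² = v₀² + 2aΔx → Δx = (0² − 7.50²)/(2·-0.8) = 35.2 m
Distance in phase 3 = 35.2 m

35.16 m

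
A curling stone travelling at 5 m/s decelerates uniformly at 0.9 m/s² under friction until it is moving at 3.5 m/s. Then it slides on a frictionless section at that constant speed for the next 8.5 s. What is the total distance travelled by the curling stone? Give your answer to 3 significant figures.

Phase 1 (decelerating): v₀ = 5.00 m/s, a = -0.9 m/s².
v = v₀ + at → t = (3.5 − 5.00) / -0.9 = 1.67 s
v² = v₀² + 2aΔx → Δx = (3.5² − 5.00²)/(2·-0.9) = 7.08 m

Phase 2 (constant speed): v₀ = 3.50 m/s, a = 0 m/s².
v = v₀ + at = 3.50 + (0)(8.5) = 3.50 m/s
Δx = v₀t + ½at² = 3.50·8.5 + 0.5·0·8.5² = 29.8 m
Total distance = 7.08 + 29.8 = 36.8 m

36.8 m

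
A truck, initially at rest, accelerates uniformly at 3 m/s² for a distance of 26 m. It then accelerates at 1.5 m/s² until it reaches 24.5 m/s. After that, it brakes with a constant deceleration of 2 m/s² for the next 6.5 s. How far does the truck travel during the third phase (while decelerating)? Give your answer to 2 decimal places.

Phase 1 (accelerating): v₀ = 0 m/s, a = 3 m/s².
v² = v₀² + 2aΔx = 0² + 2·3·26 = 156 → v = 12.5 m/s
t = (v − v₀)/a = (12.5 − 0)/3 = 4.16 s

Phase 2 (accelerating): v₀ = 12.5 m/s, a = 1.5 m/s².
v = v₀ + at → t = (24.5 − 12.5) / 1.5 = 8.01 s
v² = v₀² + 2aΔx → Δx = (24.5² − 12.5²)/(2·1.5) = 148 m

Phase 3 (decelerating): v₀ = 24.5 m/s, a = -2 m/s².
v = v₀ + at = 24.5 + (-2)(6.5) = 11.5 m/s
Δx = v₀t + ½at² = 24.5·6.5 + 0.5·-2·6.5² = 117 m
Distance in phase 3 = 117 m

117.00 m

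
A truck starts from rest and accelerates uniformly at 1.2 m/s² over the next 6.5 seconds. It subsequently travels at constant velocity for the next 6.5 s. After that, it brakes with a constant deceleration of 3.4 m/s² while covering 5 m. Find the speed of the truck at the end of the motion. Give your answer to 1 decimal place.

Phase 1 (accelerating): v₀ = 0 m/s, a = 1.2 m/s².
v = v₀ + at = 0 + (1.2)(6.5) = 7.80 m/s
Δx = v₀t + ½at² = 0·6.5 + 0.5·1.2·6.5² = 25.3 m

Phase 2 (constant speed): v₀ = 7.80 m/s, a = 0 m/s².
v = v₀ + at = 7.80 + (0)(6.5) = 7.80 m/s
Δx = v₀t + ½at² = 7.80·6.5 + 0.5·0·6.5² = 50.7 m

Phase 3 (decelerating): v₀ = 7.80 m/s, a = -3.4 m/s².
v² = v₀² + 2aΔx = 7.80² + 2·-3.4·5 = 26.8 → v = 5.18 m/s
t = (v − v₀)/a = (5.18 − 7.80)/-3.4 = 0.770 s
Final speed = 5.18 m/s

5.2 m/s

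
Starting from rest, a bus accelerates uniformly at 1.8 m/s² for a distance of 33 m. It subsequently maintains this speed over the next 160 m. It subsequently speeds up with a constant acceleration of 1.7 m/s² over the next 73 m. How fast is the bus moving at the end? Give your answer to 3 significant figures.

Phase 1 (accelerating): v₀ = 0 m/s, a = 1.8 m/s².
v² = v₀² + 2aΔx = 0² + 2·1.8·33 = 119 → v = 10.9 m/s
t = (v − v₀)/a = (10.9 − 0)/1.8 = 6.06 s

Phase 2 (constant speed): v₀ = 10.9 m/s, a = 0 m/s².
Constant speed: t = d/v = 160/10.9 = 14.7 s

Phase 3 (accelerating): v₀ = 10.9 m/s, a = 1.7 m/s².
v² = v₀² + 2aΔx = 10.9² + 2·1.7·73 = 367 → v = 19.2 m/s
t = (v − v₀)/a = (19.2 − 10.9)/1.7 = 4.86 s
Final speed = 19.2 m/s

19.2 m/s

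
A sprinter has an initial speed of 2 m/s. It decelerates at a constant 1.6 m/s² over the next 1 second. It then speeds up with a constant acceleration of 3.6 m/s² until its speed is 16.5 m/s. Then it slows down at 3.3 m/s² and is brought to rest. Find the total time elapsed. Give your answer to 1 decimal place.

10.5 s

Phase 1 (decelerating): v₀ = 2.00 m/s, a = -1.6 m/s².
v = v₀ + at = 2.00 + (-1.6)(1) = 0.400 m/s
Δx = v₀t + ½at² = 2.00·1 + 0.5·-1.6·1² = 1.20 m

Phase 2 (accelerating): v₀ = 0.400 m/s, a = 3.6 m/s².
v = v₀ + at → t = (16.5 − 0.400) / 3.6 = 4.47 s
v² = v₀² + 2aΔx → Δx = (16.5² − 0.400²)/(2·3.6) = 37.8 m

Phase 3 (decelerating): v₀ = 16.5 m/s, a = -3.3 m/s².
v = v₀ + at → t = (0 − 16.5) / -3.3 = 5.00 s
v² = v₀² + 2aΔx → Δx = (0² − 16.5²)/(2·-3.3) = 41.2 m
Total time = 1.00 + 4.47 + 5.00 = 10.5 s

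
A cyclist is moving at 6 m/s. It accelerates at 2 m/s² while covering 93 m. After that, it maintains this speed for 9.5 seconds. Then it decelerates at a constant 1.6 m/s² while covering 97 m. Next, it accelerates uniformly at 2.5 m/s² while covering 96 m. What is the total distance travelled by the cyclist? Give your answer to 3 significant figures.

Phase 1 (accelerating): v₀ = 6.00 m/s, a = 2 m/s².
v² = v₀² + 2aΔx = 6.00² + 2·2·93 = 408 → v = 20.2 m/s
t = (v − v₀)/a = (20.2 − 6.00)/2 = 7.10 s

Phase 2 (constant speed): v₀ = 20.2 m/s, a = 0 m/s².
v = v₀ + at = 20.2 + (0)(9.5) = 20.2 m/s
Δx = v₀t + ½at² = 20.2·9.5 + 0.5·0·9.5² = 192 m

Phase 3 (decelerating): v₀ = 20.2 m/s, a = -1.6 m/s².
v² = v₀² + 2aΔx = 20.2² + 2·-1.6·97 = 97.6 → v = 9.88 m/s
t = (v − v₀)/a = (9.88 − 20.2)/-1.6 = 6.45 s

Phase 4 (accelerating): v₀ = 9.88 m/s, a = 2.5 m/s².
v² = v₀² + 2aΔx = 9.88² + 2·2.5·96 = 578 → v = 24.0 m/s
t = (v − v₀)/a = (24.0 − 9.88)/2.5 = 5.66 s
Total distance = 93.0 + 192 + 97.0 + 96.0 = 478 m

478 m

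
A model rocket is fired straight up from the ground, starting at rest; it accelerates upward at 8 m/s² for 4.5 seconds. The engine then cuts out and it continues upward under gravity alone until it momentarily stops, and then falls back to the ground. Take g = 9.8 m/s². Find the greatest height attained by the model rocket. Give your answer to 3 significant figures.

Phase 1 (powered ascent): v₀ = 0 m/s, a = 8 m/s².
v = v₀ + at = 0 + (8)(4.5) = 36.0 m/s
Δx = v₀t + ½at² = 0·4.5 + 0.5·8·4.5² = 81.0 m

Phase 2 (coasting upward): v₀ = 36.0 m/s, a = -9.8 m/s².
v = v₀ + at → t = (0 − 36.0) / -9.8 = 3.67 s
v² = v₀² + 2aΔx → Δx = (0² − 36.0²)/(2·-9.8) = 66.1 m
Maximum height = 81.0 + 66.1 = 147 m

147 m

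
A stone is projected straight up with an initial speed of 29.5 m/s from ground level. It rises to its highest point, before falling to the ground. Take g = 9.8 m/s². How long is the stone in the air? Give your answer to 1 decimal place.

Phase 1 (rising): v₀ = 29.5 m/s, a = -9.8 m/s².
v = v₀ + at → t = (0 − 29.5) / -9.8 = 3.01 s
v² = v₀² + 2aΔx → Δx = (0² − 29.5²)/(2·-9.8) = 44.4 m

Phase 2 (falling): v₀ = 0 m/s, a = -9.8 m/s².
Falls 44.4 m from rest: t = √(2·44.4/9.8) = 3.01 s; v = g·t = 29.5 m/s.
Total time = 3.01 + 3.01 = 6.02 s

6.0 s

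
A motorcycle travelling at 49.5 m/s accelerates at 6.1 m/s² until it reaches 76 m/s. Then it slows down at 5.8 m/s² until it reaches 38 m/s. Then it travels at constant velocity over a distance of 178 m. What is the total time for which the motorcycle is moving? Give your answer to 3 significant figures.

15.6 s

Phase 1 (accelerating): v₀ = 49.5 m/s, a = 6.1 m/s².
v = v₀ + at → t = (76 − 49.5) / 6.1 = 4.34 s
v² = v₀² + 2aΔx → Δx = (76² − 49.5²)/(2·6.1) = 273 m

Phase 2 (decelerating): v₀ = 76.0 m/s, a = -5.8 m/s².
v = v₀ + at → t = (38 − 76.0) / -5.8 = 6.55 s
v² = v₀² + 2aΔx → Δx = (38² − 76.0²)/(2·-5.8) = 373 m

Phase 3 (constant speed): v₀ = 38.0 m/s, a = 0 m/s².
Constant speed: t = d/v = 178/38.0 = 4.68 s
Total time = 4.34 + 6.55 + 4.68 = 15.6 s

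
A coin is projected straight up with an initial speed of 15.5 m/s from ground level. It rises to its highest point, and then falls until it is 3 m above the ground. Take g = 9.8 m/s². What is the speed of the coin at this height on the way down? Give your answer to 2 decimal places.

13.47 m/s

Phase 1 (rising): v₀ = 15.5 m/s, a = -9.8 m/s².
v = v₀ + at → t = (0 − 15.5) / -9.8 = 1.58 s
v² = v₀² + 2aΔx → Δx = (0² − 15.5²)/(2·-9.8) = 12.3 m

Phase 2 (falling): v₀ = 0 m/s, a = -9.8 m/s².
Falls 9.26 m from rest: t = √(2·9.26/9.8) = 1.37 s; v = g·t = 13.5 m/s.
Final speed = 13.5 m/s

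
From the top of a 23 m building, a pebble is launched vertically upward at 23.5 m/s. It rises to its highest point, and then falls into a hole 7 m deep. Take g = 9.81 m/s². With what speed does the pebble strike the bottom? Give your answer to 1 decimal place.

33.8 m/s

Phase 1 (rising): v₀ = 23.5 m/s, a = -9.81 m/s².
v = v₀ + at → t = (0 − 23.5) / -9.81 = 2.40 s
v² = v₀² + 2aΔx → Δx = (0² − 23.5²)/(2·-9.81) = 28.1 m

Phase 2 (falling): v₀ = 0 m/s, a = -9.81 m/s².
Falls 58.1 m from rest: t = √(2·58.1/9.81) = 3.44 s; v = g·t = 33.8 m/s.
Final speed = 33.8 m/s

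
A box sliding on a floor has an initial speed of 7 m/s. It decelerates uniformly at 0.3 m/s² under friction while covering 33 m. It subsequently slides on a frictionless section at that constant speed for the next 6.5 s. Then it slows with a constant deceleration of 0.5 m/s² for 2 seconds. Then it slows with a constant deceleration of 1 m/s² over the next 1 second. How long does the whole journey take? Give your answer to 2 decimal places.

Phase 1 (decelerating): v₀ = 7.00 m/s, a = -0.3 m/s².
v² = v₀² + 2aΔx = 7.00² + 2·-0.3·33 = 29.2 → v = 5.40 m/s
t = (v − v₀)/a = (5.40 − 7.00)/-0.3 = 5.32 s

Phase 2 (constant speed): v₀ = 5.40 m/s, a = 0 m/s².
v = v₀ + at = 5.40 + (0)(6.5) = 5.40 m/s
Δx = v₀t + ½at² = 5.40·6.5 + 0.5·0·6.5² = 35.1 m

Phase 3 (decelerating): v₀ = 5.40 m/s, a = -0.5 m/s².
v = v₀ + at = 5.40 + (-0.5)(2) = 4.40 m/s
Δx = v₀t + ½at² = 5.40·2 + 0.5·-0.5·2² = 9.81 m

Phase 4 (decelerating): v₀ = 4.40 m/s, a = -1 m/s².
v = v₀ + at = 4.40 + (-1)(1) = 3.40 m/s
Δx = v₀t + ½at² = 4.40·1 + 0.5·-1·1² = 3.90 m
Total time = 5.32 + 6.50 + 2.00 + 1.00 = 14.8 s

14.82 s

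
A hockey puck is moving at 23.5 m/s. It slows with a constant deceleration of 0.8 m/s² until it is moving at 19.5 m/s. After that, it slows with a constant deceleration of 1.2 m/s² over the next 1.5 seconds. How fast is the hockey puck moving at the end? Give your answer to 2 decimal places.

17.70 m/s

Phase 1 (decelerating): v₀ = 23.5 m/s, a = -0.8 m/s².
v = v₀ + at → t = (19.5 − 23.5) / -0.8 = 5.00 s
v² = v₀² + 2aΔx → Δx = (19.5² − 23.5²)/(2·-0.8) = 108 m

Phase 2 (decelerating): v₀ = 19.5 m/s, a = -1.2 m/s².
v = v₀ + at = 19.5 + (-1.2)(1.5) = 17.7 m/s
Δx = v₀t + ½at² = 19.5·1.5 + 0.5·-1.2·1.5² = 27.9 m
Final speed = 17.7 m/s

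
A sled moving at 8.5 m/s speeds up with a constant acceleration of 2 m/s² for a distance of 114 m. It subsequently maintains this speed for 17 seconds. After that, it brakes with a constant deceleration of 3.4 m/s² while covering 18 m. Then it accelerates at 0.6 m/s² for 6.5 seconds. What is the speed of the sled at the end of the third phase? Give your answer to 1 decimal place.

Phase 1 (accelerating): v₀ = 8.50 m/s, a = 2 m/s².
v² = v₀² + 2aΔx = 8.50² + 2·2·114 = 528 → v = 23.0 m/s
t = (v − v₀)/a = (23.0 − 8.50)/2 = 7.24 s

Phase 2 (constant speed): v₀ = 23.0 m/s, a = 0 m/s².
v = v₀ + at = 23.0 + (0)(17) = 23.0 m/s
Δx = v₀t + ½at² = 23.0·17 + 0.5·0·17² = 391 m

Phase 3 (decelerating): v₀ = 23.0 m/s, a = -3.4 m/s².
v² = v₀² + 2aΔx = 23.0² + 2·-3.4·18 = 406 → v = 20.1 m/s
t = (v − v₀)/a = (20.1 − 23.0)/-3.4 = 0.835 s
Speed at end of phase 3 = 20.1 m/s

20.1 m/s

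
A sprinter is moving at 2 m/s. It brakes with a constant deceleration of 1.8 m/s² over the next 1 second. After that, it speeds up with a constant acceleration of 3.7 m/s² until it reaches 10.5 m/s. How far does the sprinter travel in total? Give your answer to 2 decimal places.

Phase 1 (decelerating): v₀ = 2.00 m/s, a = -1.8 m/s².
v = v₀ + at = 2.00 + (-1.8)(1) = 0.200 m/s
Δx = v₀t + ½at² = 2.00·1 + 0.5·-1.8·1² = 1.10 m

Phase 2 (accelerating): v₀ = 0.200 m/s, a = 3.7 m/s².
v = v₀ + at → t = (10.5 − 0.200) / 3.7 = 2.78 s
v² = v₀² + 2aΔx → Δx = (10.5² − 0.200²)/(2·3.7) = 14.9 m
Total distance = 1.10 + 14.9 = 16.0 m

15.99 m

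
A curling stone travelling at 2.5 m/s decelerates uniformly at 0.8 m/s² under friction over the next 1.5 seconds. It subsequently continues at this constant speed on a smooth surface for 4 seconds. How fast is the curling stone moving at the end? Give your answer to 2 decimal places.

Phase 1 (decelerating): v₀ = 2.50 m/s, a = -0.8 m/s².
v = v₀ + at = 2.50 + (-0.8)(1.5) = 1.30 m/s
Δx = v₀t + ½at² = 2.50·1.5 + 0.5·-0.8·1.5² = 2.85 m

Phase 2 (constant speed): v₀ = 1.30 m/s, a = 0 m/s².
v = v₀ + at = 1.30 + (0)(4) = 1.30 m/s
Δx = v₀t + ½at² = 1.30·4 + 0.5·0·4² = 5.20 m
Final speed = 1.30 m/s

1.30 m/s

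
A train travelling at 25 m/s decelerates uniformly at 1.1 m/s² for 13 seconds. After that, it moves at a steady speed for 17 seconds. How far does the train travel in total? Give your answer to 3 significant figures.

414 m

Phase 1 (decelerating): v₀ = 25.0 m/s, a = -1.1 m/s².
v = v₀ + at = 25.0 + (-1.1)(13) = 10.7 m/s
Δx = v₀t + ½at² = 25.0·13 + 0.5·-1.1·13² = 232 m

Phase 2 (constant speed): v₀ = 10.7 m/s, a = 0 m/s².
v = v₀ + at = 10.7 + (0)(17) = 10.7 m/s
Δx = v₀t + ½at² = 10.7·17 + 0.5·0·17² = 182 m
Total distance = 232 + 182 = 414 m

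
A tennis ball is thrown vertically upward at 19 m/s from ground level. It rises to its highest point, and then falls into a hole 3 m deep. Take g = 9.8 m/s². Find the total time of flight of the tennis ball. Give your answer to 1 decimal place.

4.0 s

Phase 1 (rising): v₀ = 19.0 m/s, a = -9.8 m/s².
v = v₀ + at → t = (0 − 19.0) / -9.8 = 1.94 s
v² = v₀² + 2aΔx → Δx = (0² − 19.0²)/(2·-9.8) = 18.4 m

Phase 2 (falling): v₀ = 0 m/s, a = -9.8 m/s².
Falls 21.4 m from rest: t = √(2·21.4/9.8) = 2.09 s; v = g·t = 20.5 m/s.
Total time = 1.94 + 2.09 = 4.03 s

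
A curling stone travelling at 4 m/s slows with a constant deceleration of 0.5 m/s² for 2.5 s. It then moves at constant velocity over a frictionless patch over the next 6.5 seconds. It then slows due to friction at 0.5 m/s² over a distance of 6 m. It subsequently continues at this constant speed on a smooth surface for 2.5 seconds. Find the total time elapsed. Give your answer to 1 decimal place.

Phase 1 (decelerating): v₀ = 4.00 m/s, a = -0.5 m/s².
v = v₀ + at = 4.00 + (-0.5)(2.5) = 2.75 m/s
Δx = v₀t + ½at² = 4.00·2.5 + 0.5·-0.5·2.5² = 8.44 m

Phase 2 (constant speed): v₀ = 2.75 m/s, a = 0 m/s².
v = v₀ + at = 2.75 + (0)(6.5) = 2.75 m/s
Δx = v₀t + ½at² = 2.75·6.5 + 0.5·0·6.5² = 17.9 m

Phase 3 (decelerating): v₀ = 2.75 m/s, a = -0.5 m/s².
v² = v₀² + 2aΔx = 2.75² + 2·-0.5·6 = 1.56 → v = 1.25 m/s
t = (v − v₀)/a = (1.25 − 2.75)/-0.5 = 3.00 s

Phase 4 (constant speed): v₀ = 1.25 m/s, a = 0 m/s².
v = v₀ + at = 1.25 + (0)(2.5) = 1.25 m/s
Δx = v₀t + ½at² = 1.25·2.5 + 0.5·0·2.5² = 3.12 m
Total time = 2.50 + 6.50 + 3.00 + 2.50 = 14.5 s

14.5 s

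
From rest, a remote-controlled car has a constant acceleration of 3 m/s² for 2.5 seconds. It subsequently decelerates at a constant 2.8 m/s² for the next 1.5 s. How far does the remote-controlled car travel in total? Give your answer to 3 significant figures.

Phase 1 (accelerating): v₀ = 0 m/s, a = 3 m/s².
v = v₀ + at = 0 + (3)(2.5) = 7.50 m/s
Δx = v₀t + ½at² = 0·2.5 + 0.5·3·2.5² = 9.38 m

Phase 2 (decelerating): v₀ = 7.50 m/s, a = -2.8 m/s².
v = v₀ + at = 7.50 + (-2.8)(1.5) = 3.30 m/s
Δx = v₀t + ½at² = 7.50·1.5 + 0.5·-2.8·1.5² = 8.10 m
Total distance = 9.38 + 8.10 = 17.5 m

17.5 m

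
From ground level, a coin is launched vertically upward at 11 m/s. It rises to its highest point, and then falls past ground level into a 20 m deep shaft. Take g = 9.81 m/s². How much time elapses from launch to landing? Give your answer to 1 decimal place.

Phase 1 (rising): v₀ = 11.0 m/s, a = -9.81 m/s².
v = v₀ + at → t = (0 − 11.0) / -9.81 = 1.12 s
v² = v₀² + 2aΔx → Δx = (0² − 11.0²)/(2·-9.81) = 6.17 m

Phase 2 (falling): v₀ = 0 m/s, a = -9.81 m/s².
Falls 26.2 m from rest: t = √(2·26.2/9.81) = 2.31 s; v = g·t = 22.7 m/s.
Total time = 1.12 + 2.31 = 3.43 s

3.4 s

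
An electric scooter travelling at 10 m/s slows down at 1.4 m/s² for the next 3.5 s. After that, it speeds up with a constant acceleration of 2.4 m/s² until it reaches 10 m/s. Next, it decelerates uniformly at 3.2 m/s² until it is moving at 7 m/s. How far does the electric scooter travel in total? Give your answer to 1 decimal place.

49.8 m

Phase 1 (decelerating): v₀ = 10.0 m/s, a = -1.4 m/s².
v = v₀ + at = 10.0 + (-1.4)(3.5) = 5.10 m/s
Δx = v₀t + ½at² = 10.0·3.5 + 0.5·-1.4·3.5² = 26.4 m

Phase 2 (accelerating): v₀ = 5.10 m/s, a = 2.4 m/s².
v = v₀ + at → t = (10 − 5.10) / 2.4 = 2.04 s
v² = v₀² + 2aΔx → Δx = (10² − 5.10²)/(2·2.4) = 15.4 m

Phase 3 (decelerating): v₀ = 10.0 m/s, a = -3.2 m/s².
v = v₀ + at → t = (7 − 10.0) / -3.2 = 0.938 s
v² = v₀² + 2aΔx → Δx = (7² − 10.0²)/(2·-3.2) = 7.97 m
Total distance = 26.4 + 15.4 + 7.97 = 49.8 m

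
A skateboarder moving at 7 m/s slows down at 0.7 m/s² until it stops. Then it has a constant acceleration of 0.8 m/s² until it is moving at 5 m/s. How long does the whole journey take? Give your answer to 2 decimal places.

Phase 1 (decelerating): v₀ = 7.00 m/s, a = -0.7 m/s².
v = v₀ + at → t = (0 − 7.00) / -0.7 = 10.0 s
v² = v₀² + 2aΔx → Δx = (0² − 7.00²)/(2·-0.7) = 35.0 m

Phase 2 (accelerating): v₀ = 0 m/s, a = 0.8 m/s².
v = v₀ + at → t = (5 − 0) / 0.8 = 6.25 s
v² = v₀² + 2aΔx → Δx = (5² − 0²)/(2·0.8) = 15.6 m
Total time = 10.0 + 6.25 = 16.2 s

16.25 s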